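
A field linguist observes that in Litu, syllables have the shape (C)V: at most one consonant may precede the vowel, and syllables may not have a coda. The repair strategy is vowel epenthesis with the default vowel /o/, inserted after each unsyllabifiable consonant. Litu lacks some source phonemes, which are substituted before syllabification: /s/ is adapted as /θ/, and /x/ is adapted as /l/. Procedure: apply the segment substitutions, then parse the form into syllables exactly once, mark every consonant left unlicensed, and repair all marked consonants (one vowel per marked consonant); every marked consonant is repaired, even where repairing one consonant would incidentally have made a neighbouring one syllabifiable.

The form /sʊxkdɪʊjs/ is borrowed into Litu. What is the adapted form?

Substitution: /s/ → /θ/, /x/ → /l/, giving /θʊlkdɪʊjθ/.
Under (C)V, the unsyllabifiable consonants are /l/, /k/, /j/, /θ/ (no codas are permitted; onsets are limited to one consonant).
Epenthesis after each stranded consonant: /l/ → /lo/, /k/ → /ko/, /j/ → /jo/, /θ/ → /θo/.

θʊlokodɪʊjoθo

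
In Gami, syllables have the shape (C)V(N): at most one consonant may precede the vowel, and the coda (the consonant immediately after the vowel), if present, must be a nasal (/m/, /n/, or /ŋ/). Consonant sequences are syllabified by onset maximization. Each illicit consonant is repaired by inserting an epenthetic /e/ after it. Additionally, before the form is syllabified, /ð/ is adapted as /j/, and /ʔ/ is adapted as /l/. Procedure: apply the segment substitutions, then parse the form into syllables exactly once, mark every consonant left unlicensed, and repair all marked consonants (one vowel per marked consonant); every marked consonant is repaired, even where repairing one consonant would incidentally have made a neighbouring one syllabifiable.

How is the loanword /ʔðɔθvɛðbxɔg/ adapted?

lejɔθevɛjebexɔge

Substitution: /ʔ/ → /l/, /ð/ → /j/, giving /ljɔθvɛjbxɔg/.
Syllabifying with onset maximization leaves /l/, /θ/, /j/, /b/, /g/ stranded (only a nasal (/m/, /n/, or /ŋ/) is licensed in coda position; onsets are limited to one consonant).
Epenthesis after each stranded consonant: /l/ → /le/, /θ/ → /θe/, /j/ → /je/, /b/ → /be/, /g/ → /ge/.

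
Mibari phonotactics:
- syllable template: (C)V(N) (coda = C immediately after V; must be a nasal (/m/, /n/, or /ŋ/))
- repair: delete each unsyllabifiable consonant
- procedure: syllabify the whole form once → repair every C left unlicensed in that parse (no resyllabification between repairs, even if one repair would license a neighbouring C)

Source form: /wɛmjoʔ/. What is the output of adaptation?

The consonants /ʔ/ cannot be parsed into a legal (C)V(N) syllable (only a nasal (/m/, /n/, or /ŋ/) is licensed in coda position; onsets are limited to one consonant).
Deleting the stranded consonants removes /ʔ/.

wɛmjo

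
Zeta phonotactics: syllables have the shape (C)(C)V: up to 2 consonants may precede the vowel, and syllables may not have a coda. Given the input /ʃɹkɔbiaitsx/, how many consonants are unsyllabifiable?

4

Under (C)(C)V, the unsyllabifiable consonants are /ʃ/, /t/, /s/, /x/ (no codas are permitted; onsets may contain at most 2 consonants).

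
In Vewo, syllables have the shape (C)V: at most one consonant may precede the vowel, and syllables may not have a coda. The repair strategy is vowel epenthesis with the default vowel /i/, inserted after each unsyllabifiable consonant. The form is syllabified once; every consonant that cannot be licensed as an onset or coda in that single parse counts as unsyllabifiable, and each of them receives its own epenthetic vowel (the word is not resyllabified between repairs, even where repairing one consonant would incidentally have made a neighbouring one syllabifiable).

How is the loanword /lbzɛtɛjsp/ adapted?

libizɛtɛjisipi

The consonants /l/, /b/, /j/, /s/, /p/ cannot be parsed into a legal (C)V syllable (no codas are permitted; onsets are limited to one consonant).
Epenthesis after each stranded consonant: /l/ → /li/, /b/ → /bi/, /j/ → /ji/, /s/ → /si/, /p/ → /pi/.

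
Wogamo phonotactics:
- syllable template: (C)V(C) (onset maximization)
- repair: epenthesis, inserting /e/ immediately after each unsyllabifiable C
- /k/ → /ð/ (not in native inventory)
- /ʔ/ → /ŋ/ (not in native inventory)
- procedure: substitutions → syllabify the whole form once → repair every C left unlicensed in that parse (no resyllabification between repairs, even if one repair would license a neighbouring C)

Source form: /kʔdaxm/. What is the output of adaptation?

ðeŋedaxme

Substitution: /k/ → /ð/, /ʔ/ → /ŋ/, giving /ðŋdaxm/.
Syllabifying with onset maximization leaves /ð/, /ŋ/, /m/ stranded (at most one coda consonant is licensed; onsets are limited to one consonant).
Inserting the epenthetic vowel yields /ð/ → /ðe/, /ŋ/ → /ŋe/, /m/ → /me/.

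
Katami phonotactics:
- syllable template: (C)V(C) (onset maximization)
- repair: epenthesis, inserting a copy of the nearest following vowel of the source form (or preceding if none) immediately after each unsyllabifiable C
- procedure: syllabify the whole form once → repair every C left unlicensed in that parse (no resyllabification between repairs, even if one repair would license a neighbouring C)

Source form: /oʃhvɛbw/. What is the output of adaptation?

oʃhɛvɛbwɛ

Under (C)V(C), the unsyllabifiable consonants are /h/, /w/ (at most one coda consonant is licensed; onsets are limited to one consonant).
Inserting the epenthetic vowel yields /h/ → /hɛ/, /w/ → /wɛ/.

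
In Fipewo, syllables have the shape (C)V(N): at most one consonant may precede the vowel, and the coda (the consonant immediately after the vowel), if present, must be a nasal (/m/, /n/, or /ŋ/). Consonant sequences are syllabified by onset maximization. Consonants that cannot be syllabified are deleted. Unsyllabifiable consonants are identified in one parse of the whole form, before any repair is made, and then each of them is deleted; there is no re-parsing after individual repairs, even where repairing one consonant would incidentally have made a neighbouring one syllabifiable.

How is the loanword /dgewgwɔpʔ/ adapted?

gewɔ

The consonants /d/, /w/, /g/, /p/, /ʔ/ cannot be parsed into a legal (C)V(N) syllable (only a nasal (/m/, /n/, or /ŋ/) is licensed in coda position; onsets are limited to one consonant).
Deletion applies to /d/, /w/, /g/, /p/, /ʔ/.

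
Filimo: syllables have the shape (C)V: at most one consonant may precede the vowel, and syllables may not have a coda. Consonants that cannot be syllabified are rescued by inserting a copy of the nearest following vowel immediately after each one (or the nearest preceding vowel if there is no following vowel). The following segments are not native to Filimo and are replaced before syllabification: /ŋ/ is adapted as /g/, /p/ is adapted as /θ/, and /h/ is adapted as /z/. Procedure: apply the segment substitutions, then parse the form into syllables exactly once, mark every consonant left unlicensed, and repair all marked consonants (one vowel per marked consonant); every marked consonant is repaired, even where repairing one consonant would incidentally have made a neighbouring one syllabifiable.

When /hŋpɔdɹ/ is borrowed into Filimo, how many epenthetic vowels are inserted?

4

After substitution the input is /zgθɔdɹ/.
The unsyllabifiable consonants are /z/, /g/, /d/, /ɹ/; each receives one epenthetic vowel.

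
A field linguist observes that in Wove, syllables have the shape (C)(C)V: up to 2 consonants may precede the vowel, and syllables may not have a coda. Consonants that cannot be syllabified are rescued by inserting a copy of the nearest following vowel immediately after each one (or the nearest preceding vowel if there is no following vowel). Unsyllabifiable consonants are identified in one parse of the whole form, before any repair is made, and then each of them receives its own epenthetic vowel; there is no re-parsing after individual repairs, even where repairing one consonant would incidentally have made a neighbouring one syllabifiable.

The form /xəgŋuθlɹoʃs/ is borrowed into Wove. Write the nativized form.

The consonants /θ/, /ʃ/, /s/ cannot be parsed into a legal (C)(C)V syllable (no codas are permitted; onsets may contain at most 2 consonants).
Inserting the epenthetic vowel yields /θ/ → /θo/, /ʃ/ → /ʃo/, /s/ → /so/.

xəgŋuθolɹoʃoso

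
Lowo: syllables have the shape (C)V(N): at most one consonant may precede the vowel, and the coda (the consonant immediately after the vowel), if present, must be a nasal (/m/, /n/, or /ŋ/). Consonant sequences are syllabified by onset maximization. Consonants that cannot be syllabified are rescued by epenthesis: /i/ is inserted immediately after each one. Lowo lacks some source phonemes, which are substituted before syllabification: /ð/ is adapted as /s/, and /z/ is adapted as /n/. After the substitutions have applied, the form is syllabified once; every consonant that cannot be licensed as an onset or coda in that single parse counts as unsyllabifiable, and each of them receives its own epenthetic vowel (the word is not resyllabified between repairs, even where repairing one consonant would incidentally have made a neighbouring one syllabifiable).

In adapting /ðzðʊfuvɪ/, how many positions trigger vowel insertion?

After substitution the input is /snsʊfuvɪ/.
The unsyllabifiable consonants are /s/, /n/; each receives one epenthetic vowel.

2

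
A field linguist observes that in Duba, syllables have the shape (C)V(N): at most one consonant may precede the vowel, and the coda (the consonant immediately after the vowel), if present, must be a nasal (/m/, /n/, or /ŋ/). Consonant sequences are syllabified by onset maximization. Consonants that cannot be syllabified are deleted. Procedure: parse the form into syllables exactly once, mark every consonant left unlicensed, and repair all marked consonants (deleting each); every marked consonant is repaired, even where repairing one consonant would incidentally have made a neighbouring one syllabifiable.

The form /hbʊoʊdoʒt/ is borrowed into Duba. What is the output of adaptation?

bʊoʊdo

The consonants /h/, /ʒ/, /t/ cannot be parsed into a legal (C)V(N) syllable (only a nasal (/m/, /n/, or /ŋ/) is licensed in coda position; onsets are limited to one consonant).
Deletion applies to /h/, /ʒ/, /t/.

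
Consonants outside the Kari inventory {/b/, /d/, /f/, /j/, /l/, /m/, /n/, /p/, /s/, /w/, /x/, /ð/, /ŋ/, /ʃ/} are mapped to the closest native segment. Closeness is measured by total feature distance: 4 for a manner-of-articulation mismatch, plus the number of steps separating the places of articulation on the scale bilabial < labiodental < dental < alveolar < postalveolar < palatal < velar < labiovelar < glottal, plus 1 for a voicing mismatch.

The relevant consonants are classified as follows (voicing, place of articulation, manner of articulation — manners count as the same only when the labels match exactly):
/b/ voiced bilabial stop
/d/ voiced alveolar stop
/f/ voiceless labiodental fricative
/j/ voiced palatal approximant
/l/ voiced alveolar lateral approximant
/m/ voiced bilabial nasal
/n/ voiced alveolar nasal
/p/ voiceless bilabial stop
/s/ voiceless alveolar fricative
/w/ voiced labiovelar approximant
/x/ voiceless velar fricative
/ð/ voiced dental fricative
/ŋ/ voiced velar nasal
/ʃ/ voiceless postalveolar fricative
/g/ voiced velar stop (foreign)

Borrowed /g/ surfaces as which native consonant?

/d/ is closest: same manner (stop), place distance 3 (velar→alveolar), same voicing; total 3. Next closest is /ŋ/ at distance 4.

d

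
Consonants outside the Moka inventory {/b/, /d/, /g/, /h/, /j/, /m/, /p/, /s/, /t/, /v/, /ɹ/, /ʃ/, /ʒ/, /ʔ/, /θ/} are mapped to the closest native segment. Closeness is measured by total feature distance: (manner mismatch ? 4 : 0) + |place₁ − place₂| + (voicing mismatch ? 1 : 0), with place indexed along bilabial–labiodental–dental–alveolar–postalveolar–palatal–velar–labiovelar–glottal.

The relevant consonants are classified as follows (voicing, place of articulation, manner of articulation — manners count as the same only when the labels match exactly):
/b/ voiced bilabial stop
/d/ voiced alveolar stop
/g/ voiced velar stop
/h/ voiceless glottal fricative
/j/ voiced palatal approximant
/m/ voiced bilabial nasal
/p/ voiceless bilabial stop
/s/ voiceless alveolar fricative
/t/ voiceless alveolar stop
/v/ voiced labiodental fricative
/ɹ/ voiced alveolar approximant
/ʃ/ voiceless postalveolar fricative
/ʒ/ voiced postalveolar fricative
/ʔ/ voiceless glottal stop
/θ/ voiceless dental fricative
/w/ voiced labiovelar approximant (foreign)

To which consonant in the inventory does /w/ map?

/j/ is closest: same manner (approximant), place distance 2 (labiovelar→palatal), same voicing; total 2. Next closest is /ɹ/ at distance 4.

j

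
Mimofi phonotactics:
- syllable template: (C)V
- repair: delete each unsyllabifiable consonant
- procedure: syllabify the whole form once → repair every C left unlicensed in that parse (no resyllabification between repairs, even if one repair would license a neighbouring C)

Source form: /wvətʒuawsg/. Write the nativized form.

The consonants /w/, /t/, /w/, /s/, /g/ cannot be parsed into a legal (C)V syllable (no codas are permitted; onsets are limited to one consonant).
Deleting the stranded consonants removes /w/, /t/, /w/, /s/, /g/.

vəʒua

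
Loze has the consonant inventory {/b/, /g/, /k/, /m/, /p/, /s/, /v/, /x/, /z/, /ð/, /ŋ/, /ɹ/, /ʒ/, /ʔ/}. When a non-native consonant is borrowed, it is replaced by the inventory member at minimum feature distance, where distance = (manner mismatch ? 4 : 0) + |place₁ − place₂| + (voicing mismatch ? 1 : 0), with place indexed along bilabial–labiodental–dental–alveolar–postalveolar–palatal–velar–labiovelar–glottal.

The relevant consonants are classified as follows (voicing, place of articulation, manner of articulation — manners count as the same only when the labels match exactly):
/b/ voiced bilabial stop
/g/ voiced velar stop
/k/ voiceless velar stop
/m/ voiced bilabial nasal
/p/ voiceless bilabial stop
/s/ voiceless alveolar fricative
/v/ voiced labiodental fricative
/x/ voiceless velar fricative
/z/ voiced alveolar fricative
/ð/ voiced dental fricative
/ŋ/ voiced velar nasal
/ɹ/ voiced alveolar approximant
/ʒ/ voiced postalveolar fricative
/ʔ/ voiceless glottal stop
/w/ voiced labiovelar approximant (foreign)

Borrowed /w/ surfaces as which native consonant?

/ɹ/ is closest: same manner (approximant), place distance 4 (labiovelar→alveolar), same voicing; total 4. Next closest is /g/ at distance 5.

ɹ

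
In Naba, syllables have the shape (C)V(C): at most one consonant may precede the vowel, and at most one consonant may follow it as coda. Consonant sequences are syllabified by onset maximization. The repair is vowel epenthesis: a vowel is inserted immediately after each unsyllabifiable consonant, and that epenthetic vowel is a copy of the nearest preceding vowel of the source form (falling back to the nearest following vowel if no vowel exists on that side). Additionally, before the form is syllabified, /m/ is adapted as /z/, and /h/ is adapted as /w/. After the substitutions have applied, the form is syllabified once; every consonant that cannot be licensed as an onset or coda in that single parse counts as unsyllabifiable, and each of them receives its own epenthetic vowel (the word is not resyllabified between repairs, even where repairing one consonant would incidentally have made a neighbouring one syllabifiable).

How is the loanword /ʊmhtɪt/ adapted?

ʊzwʊtɪt

Substitution: /m/ → /z/, /h/ → /w/, giving /ʊzwtɪt/.
The consonants /w/ cannot be parsed into a legal (C)V(C) syllable (at most one coda consonant is licensed; onsets are limited to one consonant).
Epenthesis after each stranded consonant: /w/ → /wʊ/.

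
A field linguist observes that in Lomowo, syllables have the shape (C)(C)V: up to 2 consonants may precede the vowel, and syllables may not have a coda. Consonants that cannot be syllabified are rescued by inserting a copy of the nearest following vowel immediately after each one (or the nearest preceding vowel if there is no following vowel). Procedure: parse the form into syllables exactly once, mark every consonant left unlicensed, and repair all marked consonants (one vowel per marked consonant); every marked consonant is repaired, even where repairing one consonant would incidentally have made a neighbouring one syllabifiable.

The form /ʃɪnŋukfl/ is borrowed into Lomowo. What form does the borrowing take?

Under (C)(C)V, the unsyllabifiable consonants are /k/, /f/, /l/ (no codas are permitted; onsets may contain at most 2 consonants).
Each unlicensed consonant becomes the onset of a new syllable: /k/ → /ku/, /f/ → /fu/, /l/ → /lu/.

ʃɪnŋukufulu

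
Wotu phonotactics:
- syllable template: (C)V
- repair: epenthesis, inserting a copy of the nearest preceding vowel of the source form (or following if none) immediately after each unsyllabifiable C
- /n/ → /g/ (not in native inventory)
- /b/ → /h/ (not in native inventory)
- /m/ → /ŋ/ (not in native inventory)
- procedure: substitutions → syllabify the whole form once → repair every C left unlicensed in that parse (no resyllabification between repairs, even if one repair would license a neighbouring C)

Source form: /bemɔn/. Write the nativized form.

Substitution: /b/ → /h/, /m/ → /ŋ/, /n/ → /g/, giving /heŋɔg/.
Syllabifying with onset maximization leaves /g/ stranded (no codas are permitted; onsets are limited to one consonant).
Inserting the epenthetic vowel yields /g/ → /gɔ/.

heŋɔgɔ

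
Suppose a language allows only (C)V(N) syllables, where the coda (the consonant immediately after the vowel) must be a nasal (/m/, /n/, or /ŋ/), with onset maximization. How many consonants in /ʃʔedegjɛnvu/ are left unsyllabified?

2

Syllabifying with onset maximization leaves /ʃ/, /g/ stranded (only a nasal (/m/, /n/, or /ŋ/) is licensed in coda position; onsets are limited to one consonant).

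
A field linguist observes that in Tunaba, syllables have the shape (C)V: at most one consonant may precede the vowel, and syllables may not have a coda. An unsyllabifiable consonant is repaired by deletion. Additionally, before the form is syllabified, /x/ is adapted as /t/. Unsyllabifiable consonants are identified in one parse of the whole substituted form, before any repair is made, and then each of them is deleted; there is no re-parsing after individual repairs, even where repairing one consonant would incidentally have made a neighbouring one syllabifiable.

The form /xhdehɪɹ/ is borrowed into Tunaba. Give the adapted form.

Substitution: /x/ → /t/, giving /thdehɪɹ/.
The consonants /t/, /h/, /ɹ/ cannot be parsed into a legal (C)V syllable (no codas are permitted; onsets are limited to one consonant).
Deletion applies to /t/, /h/, /ɹ/.

dehɪ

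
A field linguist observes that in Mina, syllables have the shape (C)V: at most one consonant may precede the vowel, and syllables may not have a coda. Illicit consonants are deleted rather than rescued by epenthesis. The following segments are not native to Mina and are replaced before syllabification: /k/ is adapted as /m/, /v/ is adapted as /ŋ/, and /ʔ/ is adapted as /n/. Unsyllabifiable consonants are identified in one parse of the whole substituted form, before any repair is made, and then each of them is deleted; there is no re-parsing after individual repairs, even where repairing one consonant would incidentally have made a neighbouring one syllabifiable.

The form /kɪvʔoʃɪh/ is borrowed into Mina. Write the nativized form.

Substitution: /k/ → /m/, /v/ → /ŋ/, /ʔ/ → /n/, giving /mɪŋnoʃɪh/.
The consonants /ŋ/, /h/ cannot be parsed into a legal (C)V syllable (no codas are permitted; onsets are limited to one consonant).
Deletion applies to /ŋ/, /h/.

mɪnoʃɪ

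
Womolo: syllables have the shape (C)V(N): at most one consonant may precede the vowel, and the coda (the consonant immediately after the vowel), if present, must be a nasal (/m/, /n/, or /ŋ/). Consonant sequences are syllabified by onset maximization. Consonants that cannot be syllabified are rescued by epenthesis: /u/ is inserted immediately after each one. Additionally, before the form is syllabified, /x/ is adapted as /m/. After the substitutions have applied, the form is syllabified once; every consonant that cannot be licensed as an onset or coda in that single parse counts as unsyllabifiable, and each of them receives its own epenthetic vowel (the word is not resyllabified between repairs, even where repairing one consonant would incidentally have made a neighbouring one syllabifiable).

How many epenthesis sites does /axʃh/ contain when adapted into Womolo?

2

After substitution the input is /amʃh/.
The unsyllabifiable consonants are /ʃ/, /h/; each receives one epenthetic vowel.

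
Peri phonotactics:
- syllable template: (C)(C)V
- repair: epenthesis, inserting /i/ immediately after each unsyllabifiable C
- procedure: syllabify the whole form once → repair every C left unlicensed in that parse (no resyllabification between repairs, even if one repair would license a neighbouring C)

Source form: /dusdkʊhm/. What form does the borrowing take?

Under (C)(C)V, the unsyllabifiable consonants are /s/, /h/, /m/ (no codas are permitted; onsets may contain at most 2 consonants).
Each unlicensed consonant becomes the onset of a new syllable: /s/ → /si/, /h/ → /hi/, /m/ → /mi/.

dusidkʊhimi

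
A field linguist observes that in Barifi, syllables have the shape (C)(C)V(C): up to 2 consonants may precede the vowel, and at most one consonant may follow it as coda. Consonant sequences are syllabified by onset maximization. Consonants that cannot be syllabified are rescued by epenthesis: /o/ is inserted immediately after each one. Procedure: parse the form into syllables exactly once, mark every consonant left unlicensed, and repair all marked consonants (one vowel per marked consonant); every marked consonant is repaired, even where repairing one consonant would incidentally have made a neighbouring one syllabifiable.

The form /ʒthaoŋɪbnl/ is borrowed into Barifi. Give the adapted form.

Under (C)(C)V(C), the unsyllabifiable consonants are /ʒ/, /n/, /l/ (at most one coda consonant is licensed; onsets may contain at most 2 consonants).
Epenthesis after each stranded consonant: /ʒ/ → /ʒo/, /n/ → /no/, /l/ → /lo/.

ʒothaoŋɪbnolo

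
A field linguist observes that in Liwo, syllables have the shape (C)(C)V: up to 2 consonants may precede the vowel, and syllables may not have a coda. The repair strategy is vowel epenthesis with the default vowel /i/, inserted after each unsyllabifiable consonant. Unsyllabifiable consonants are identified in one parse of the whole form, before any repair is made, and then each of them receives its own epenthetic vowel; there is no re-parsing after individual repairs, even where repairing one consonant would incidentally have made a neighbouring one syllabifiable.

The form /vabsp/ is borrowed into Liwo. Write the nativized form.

vabisipi

Under (C)(C)V, the unsyllabifiable consonants are /b/, /s/, /p/ (no codas are permitted; onsets may contain at most 2 consonants).
Inserting the epenthetic vowel yields /b/ → /bi/, /s/ → /si/, /p/ → /pi/.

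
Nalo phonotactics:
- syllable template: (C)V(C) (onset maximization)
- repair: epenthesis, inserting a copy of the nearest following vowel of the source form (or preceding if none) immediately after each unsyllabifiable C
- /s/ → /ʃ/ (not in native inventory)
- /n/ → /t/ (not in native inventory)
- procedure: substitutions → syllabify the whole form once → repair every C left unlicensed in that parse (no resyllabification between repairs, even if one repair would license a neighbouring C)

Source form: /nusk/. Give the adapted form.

tuʃku

Substitution: /n/ → /t/, /s/ → /ʃ/, giving /tuʃk/.
Syllabifying with onset maximization leaves /k/ stranded (at most one coda consonant is licensed; onsets are limited to one consonant).
Inserting the epenthetic vowel yields /k/ → /ku/.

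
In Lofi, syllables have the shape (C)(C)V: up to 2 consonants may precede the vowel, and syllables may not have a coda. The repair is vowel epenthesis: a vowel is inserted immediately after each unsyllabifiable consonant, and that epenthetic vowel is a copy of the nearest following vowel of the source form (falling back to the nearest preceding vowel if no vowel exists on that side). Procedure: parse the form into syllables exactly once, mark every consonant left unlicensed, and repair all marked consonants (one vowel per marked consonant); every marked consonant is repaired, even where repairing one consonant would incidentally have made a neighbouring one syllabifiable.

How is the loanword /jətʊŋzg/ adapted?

jətʊŋʊzʊgʊ

Under (C)(C)V, the unsyllabifiable consonants are /ŋ/, /z/, /g/ (no codas are permitted; onsets may contain at most 2 consonants).
Inserting the epenthetic vowel yields /ŋ/ → /ŋʊ/, /z/ → /zʊ/, /g/ → /gʊ/.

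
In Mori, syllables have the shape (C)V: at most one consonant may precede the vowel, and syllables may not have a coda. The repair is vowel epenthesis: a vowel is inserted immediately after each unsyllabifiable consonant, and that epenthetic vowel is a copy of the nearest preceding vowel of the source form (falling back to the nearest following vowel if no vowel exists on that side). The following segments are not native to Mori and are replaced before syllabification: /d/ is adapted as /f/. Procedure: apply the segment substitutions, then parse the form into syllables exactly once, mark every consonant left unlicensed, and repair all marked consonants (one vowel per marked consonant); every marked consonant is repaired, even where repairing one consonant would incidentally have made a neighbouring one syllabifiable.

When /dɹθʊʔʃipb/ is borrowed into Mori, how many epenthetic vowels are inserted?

5

After substitution the input is /fɹθʊʔʃipb/.
The unsyllabifiable consonants are /f/, /ɹ/, /ʔ/, /p/, /b/; each receives one epenthetic vowel.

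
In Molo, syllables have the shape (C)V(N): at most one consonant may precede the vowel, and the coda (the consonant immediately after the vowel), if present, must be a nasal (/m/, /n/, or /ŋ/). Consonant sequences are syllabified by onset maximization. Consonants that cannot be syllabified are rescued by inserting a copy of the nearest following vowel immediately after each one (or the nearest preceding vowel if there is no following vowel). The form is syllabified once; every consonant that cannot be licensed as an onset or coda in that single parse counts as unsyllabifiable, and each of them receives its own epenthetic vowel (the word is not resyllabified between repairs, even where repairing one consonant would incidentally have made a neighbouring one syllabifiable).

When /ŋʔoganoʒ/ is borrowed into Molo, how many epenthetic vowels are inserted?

2

The unsyllabifiable consonants are /ŋ/, /ʒ/; each receives one epenthetic vowel.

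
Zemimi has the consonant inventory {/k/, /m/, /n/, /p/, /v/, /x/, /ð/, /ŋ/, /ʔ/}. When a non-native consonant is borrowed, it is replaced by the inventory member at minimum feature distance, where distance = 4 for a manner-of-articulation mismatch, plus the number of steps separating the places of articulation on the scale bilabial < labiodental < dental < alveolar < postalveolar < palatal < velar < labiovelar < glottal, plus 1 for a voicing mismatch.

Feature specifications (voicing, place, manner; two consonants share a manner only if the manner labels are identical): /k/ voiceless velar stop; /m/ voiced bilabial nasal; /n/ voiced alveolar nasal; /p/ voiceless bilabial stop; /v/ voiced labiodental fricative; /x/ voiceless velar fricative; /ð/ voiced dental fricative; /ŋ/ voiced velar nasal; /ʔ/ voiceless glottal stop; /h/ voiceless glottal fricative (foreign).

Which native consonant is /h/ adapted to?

x

/x/ is closest: same manner (fricative), place distance 2 (glottal→velar), same voicing; total 2. Next closest is /ʔ/ at distance 4.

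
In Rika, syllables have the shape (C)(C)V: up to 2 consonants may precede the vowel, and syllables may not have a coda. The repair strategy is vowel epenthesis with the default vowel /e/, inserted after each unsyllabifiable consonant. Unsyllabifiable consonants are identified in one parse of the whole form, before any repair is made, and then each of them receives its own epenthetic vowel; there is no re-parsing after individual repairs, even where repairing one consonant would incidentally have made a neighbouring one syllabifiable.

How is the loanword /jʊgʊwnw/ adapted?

Under (C)(C)V, the unsyllabifiable consonants are /w/, /n/, /w/ (no codas are permitted; onsets may contain at most 2 consonants).
Each unlicensed consonant becomes the onset of a new syllable: /w/ → /we/, /n/ → /ne/, /w/ → /we/.

jʊgʊwenewe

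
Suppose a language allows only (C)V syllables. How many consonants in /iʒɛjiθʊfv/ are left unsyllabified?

2

The consonants /f/, /v/ cannot be parsed into a legal (C)V syllable (no codas are permitted; onsets are limited to one consonant).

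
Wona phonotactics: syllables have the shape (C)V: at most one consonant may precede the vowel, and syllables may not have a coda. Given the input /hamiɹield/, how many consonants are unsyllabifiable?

Syllabifying with onset maximization leaves /l/, /d/ stranded (no codas are permitted; onsets are limited to one consonant).

2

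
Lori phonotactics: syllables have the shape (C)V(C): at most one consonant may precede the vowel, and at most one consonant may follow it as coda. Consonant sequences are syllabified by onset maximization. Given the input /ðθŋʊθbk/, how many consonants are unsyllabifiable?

Under (C)V(C), the unsyllabifiable consonants are /ð/, /θ/, /b/, /k/ (at most one coda consonant is licensed; onsets are limited to one consonant).

4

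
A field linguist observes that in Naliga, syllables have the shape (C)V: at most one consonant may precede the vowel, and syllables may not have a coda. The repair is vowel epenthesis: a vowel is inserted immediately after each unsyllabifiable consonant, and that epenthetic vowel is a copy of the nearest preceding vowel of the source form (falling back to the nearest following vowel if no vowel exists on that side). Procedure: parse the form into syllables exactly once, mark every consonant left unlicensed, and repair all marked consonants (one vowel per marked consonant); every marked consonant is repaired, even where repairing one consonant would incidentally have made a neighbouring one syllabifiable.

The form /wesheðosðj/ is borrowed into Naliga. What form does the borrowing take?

Syllabifying with onset maximization leaves /s/, /s/, /ð/, /j/ stranded (no codas are permitted; onsets are limited to one consonant).
Each unlicensed consonant becomes the onset of a new syllable: /s/ → /se/, /s/ → /so/, /ð/ → /ðo/, /j/ → /jo/.

weseheðosoðojo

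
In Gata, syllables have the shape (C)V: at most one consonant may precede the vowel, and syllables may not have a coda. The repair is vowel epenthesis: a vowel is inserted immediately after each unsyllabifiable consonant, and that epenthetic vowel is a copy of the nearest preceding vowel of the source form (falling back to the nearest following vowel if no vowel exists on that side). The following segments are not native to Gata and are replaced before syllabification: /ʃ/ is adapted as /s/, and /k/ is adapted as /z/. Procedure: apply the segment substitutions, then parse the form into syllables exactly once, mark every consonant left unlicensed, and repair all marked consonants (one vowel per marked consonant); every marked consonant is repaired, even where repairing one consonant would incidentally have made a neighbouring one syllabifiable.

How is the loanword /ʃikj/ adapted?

siziji

Substitution: /ʃ/ → /s/, /k/ → /z/, giving /sizj/.
The consonants /z/, /j/ cannot be parsed into a legal (C)V syllable (no codas are permitted; onsets are limited to one consonant).
Each unlicensed consonant becomes the onset of a new syllable: /z/ → /zi/, /j/ → /ji/.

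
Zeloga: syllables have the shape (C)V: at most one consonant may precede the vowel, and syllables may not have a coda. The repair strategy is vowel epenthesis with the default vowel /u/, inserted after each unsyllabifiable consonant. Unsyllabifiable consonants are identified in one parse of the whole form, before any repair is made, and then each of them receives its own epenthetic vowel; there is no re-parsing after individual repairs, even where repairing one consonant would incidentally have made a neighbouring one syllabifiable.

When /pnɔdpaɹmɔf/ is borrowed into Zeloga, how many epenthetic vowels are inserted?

The unsyllabifiable consonants are /p/, /d/, /ɹ/, /f/; each receives one epenthetic vowel.

4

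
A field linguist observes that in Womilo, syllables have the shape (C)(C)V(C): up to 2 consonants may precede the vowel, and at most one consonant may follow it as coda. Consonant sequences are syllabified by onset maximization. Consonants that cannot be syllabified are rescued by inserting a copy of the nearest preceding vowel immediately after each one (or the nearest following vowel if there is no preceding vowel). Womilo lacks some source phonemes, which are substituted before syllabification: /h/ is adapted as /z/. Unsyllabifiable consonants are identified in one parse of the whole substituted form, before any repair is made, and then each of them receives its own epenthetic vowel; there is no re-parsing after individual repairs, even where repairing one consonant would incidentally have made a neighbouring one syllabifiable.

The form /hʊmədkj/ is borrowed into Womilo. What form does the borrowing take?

zʊmədkəjə

Substitution: /h/ → /z/, giving /zʊmədkj/.
Syllabifying with onset maximization leaves /k/, /j/ stranded (at most one coda consonant is licensed; onsets may contain at most 2 consonants).
Epenthesis after each stranded consonant: /k/ → /kə/, /j/ → /jə/.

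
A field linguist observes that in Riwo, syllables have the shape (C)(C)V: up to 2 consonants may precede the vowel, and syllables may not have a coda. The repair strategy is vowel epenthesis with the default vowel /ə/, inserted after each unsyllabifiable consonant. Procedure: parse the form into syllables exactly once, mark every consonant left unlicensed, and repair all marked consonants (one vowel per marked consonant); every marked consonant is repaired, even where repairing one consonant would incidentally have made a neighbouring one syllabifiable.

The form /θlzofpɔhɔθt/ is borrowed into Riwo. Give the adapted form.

θəlzofpɔhɔθətə

Syllabifying with onset maximization leaves /θ/, /θ/, /t/ stranded (no codas are permitted; onsets may contain at most 2 consonants).
Inserting the epenthetic vowel yields /θ/ → /θə/, /θ/ → /θə/, /t/ → /tə/.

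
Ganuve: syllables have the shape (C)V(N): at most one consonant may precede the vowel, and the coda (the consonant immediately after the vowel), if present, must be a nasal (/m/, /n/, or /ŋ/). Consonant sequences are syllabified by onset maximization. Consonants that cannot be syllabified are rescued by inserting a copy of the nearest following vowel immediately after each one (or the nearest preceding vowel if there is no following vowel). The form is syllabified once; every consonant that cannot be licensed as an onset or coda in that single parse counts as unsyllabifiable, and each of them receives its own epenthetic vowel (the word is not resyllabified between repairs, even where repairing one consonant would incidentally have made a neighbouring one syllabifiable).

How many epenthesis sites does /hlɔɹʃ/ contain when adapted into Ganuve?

The unsyllabifiable consonants are /h/, /ɹ/, /ʃ/; each receives one epenthetic vowel.

3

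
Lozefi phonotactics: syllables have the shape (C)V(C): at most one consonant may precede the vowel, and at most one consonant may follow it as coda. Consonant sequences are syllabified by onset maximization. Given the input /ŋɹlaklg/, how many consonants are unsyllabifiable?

4

Under (C)V(C), the unsyllabifiable consonants are /ŋ/, /ɹ/, /l/, /g/ (at most one coda consonant is licensed; onsets are limited to one consonant).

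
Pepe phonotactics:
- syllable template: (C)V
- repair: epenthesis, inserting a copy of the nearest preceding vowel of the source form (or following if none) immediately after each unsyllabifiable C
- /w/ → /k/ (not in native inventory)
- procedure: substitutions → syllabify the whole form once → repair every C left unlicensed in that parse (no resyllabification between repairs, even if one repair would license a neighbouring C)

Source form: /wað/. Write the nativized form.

Substitution: /w/ → /k/, giving /kað/.
Under (C)V, the unsyllabifiable consonants are /ð/ (no codas are permitted; onsets are limited to one consonant).
Inserting the epenthetic vowel yields /ð/ → /ða/.

kaða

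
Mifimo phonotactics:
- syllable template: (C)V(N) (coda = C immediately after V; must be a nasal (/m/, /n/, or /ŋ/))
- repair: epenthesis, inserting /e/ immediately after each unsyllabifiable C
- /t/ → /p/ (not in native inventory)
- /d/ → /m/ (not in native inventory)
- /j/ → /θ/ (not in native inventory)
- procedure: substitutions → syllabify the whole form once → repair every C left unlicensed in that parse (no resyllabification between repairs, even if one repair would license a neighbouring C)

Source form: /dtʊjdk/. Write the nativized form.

Substitution: /d/ → /m/, /t/ → /p/, /j/ → /θ/, giving /mpʊθmk/.
Syllabifying with onset maximization leaves /m/, /θ/, /m/, /k/ stranded (only a nasal (/m/, /n/, or /ŋ/) is licensed in coda position; onsets are limited to one consonant).
Each unlicensed consonant becomes the onset of a new syllable: /m/ → /me/, /θ/ → /θe/, /m/ → /me/, /k/ → /ke/.

mepʊθemeke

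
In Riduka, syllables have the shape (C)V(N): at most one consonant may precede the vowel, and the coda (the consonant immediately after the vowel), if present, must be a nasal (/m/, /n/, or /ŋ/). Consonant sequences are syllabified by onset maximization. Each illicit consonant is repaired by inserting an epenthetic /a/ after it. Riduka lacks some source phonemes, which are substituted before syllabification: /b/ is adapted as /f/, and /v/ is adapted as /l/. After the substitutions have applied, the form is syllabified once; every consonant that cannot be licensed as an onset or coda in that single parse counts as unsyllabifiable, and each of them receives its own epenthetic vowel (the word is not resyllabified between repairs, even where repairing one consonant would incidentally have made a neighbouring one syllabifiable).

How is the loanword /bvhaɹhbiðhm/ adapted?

falahaɹahafiðahama

Substitution: /b/ → /f/, /v/ → /l/, giving /flhaɹhfiðhm/.
Syllabifying with onset maximization leaves /f/, /l/, /ɹ/, /h/, /ð/, /h/, /m/ stranded (only a nasal (/m/, /n/, or /ŋ/) is licensed in coda position; onsets are limited to one consonant).
Each unlicensed consonant becomes the onset of a new syllable: /f/ → /fa/, /l/ → /la/, /ɹ/ → /ɹa/, /h/ → /ha/, /ð/ → /ða/, /h/ → /ha/, /m/ → /ma/.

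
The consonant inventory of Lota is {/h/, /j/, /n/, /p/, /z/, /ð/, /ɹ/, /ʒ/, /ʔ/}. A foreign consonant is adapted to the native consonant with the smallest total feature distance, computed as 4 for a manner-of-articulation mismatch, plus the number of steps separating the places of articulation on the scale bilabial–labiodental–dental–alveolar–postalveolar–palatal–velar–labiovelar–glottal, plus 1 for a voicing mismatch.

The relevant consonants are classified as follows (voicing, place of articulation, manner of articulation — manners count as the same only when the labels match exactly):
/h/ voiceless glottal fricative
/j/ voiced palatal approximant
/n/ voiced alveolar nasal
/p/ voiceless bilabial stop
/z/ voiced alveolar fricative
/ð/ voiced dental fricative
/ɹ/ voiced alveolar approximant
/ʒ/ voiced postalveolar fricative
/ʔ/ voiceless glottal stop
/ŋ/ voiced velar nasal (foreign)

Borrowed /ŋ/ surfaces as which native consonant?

n

/n/ is closest: same manner (nasal), place distance 3 (velar→alveolar), same voicing; total 3. Next closest is /j/ at distance 5.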